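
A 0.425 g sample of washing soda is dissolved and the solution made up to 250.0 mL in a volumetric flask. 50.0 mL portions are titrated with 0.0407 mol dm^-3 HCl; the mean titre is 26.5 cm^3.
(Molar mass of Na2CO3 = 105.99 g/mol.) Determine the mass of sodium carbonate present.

0.286 g

Na2CO3 + 2 HCl → 2 NaCl + H2O + CO2
n(HCl) per titration = 0.0265 × 0.0407 = 1.08 × 10^-3 mol
From the 1:2 ratio, n(Na2CO3) in each aliquot = 1/2 × 1.08 × 10^-3 = 5.39 × 10^-4 mol
n(Na2CO3) in the whole flask = 5.39 × 10^-4 × 250.0/50.0 = 2.70 × 10^-3 mol
mass of Na2CO3 = 2.70 × 10^-3 × 105.99 = 0.286 g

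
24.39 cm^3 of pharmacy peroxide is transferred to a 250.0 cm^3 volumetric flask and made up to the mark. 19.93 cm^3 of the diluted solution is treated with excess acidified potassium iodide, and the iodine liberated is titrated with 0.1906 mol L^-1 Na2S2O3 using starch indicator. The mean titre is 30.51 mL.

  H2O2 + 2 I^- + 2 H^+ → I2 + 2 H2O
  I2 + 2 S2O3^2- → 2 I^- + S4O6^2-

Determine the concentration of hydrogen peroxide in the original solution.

n(S2O3^2-) = 0.03051 × 0.1906 = 5.815 × 10^-3 mol
n(I2) = n(S2O3^2-)/2 = 2.908 × 10^-3 mol
n(H2O2) in the aliquot = 2.908 × 10^-3 mol (1:1 ratio)
[H2O2]_dilute = 2.908 × 10^-3 / 0.01993 = 0.1459 mol/L
[H2O2]_original = 0.1459 × 250.0/24.39 = 1.495 mol/L

1.495 mol/L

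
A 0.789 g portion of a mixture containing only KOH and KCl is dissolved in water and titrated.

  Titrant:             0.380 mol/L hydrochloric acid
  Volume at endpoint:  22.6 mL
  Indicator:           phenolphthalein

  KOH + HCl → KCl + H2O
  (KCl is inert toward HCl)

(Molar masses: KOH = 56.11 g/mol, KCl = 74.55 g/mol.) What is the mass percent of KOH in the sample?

n(HCl) = 0.0226 × 0.380 = 8.59 × 10^-3 mol
Let x = n(KOH), y = n(KCl).
Titrant: 1x = 8.59 × 10^-3;  mass: 56.11x + 74.55y = 0.789
Solving, x = 8.59 × 10^-3 mol, y = 4.12 × 10^-3 mol
mass of KOH = 8.59 × 10^-3 × 56.11 = 0.482 g
% KOH = 0.482 / 0.789 × 100 = 61.1 %

61.1 %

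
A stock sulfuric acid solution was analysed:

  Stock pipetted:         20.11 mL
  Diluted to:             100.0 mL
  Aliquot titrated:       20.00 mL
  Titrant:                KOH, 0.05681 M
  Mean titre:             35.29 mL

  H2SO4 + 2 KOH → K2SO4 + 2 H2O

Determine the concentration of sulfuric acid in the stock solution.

0.2492 M

n(KOH) = 0.03529 × 0.05681 = 2.005 × 10^-3 mol
From the 1:2 ratio, n(H2SO4) in the aliquot = 1/2 × 2.005 × 10^-3 = 1.002 × 10^-3 mol
[H2SO4]_dilute = 1.002 × 10^-3 / 0.02000 = 0.05012 mol/L
Dilution factor = 100.0 / 20.11 = 4.973
[H2SO4]_stock = 0.05012 × 4.973 = 0.2492 mol/L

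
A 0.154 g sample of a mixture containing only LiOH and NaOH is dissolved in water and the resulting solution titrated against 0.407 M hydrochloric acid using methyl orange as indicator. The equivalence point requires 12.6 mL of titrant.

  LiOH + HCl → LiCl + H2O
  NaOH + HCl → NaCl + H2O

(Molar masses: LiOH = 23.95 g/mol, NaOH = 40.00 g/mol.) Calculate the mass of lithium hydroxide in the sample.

n(HCl) = 0.0126 × 0.407 = 5.13 × 10^-3 mol
Let x = n(LiOH), y = n(NaOH).
Titrant: 1x + 1y = 5.13 × 10^-3;  mass: 23.95x + 40.00y = 0.154
Solving, x = 3.19 × 10^-3 mol, y = 1.94 × 10^-3 mol
mass of LiOH = 3.19 × 10^-3 × 23.95 = 0.0763 g

0.0763 g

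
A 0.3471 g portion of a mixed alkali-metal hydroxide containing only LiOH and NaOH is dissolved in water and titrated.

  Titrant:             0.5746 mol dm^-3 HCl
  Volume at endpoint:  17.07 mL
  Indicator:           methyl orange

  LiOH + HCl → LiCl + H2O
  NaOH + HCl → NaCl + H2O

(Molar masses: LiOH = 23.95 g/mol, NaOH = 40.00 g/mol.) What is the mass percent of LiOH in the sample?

19.45 %

n(HCl) = 0.01707 × 0.5746 = 9.808 × 10^-3 mol
Let x = n(LiOH), y = n(NaOH).
Titrant: 1x + 1y = 9.808 × 10^-3;  mass: 23.95x + 40.00y = 0.3471
Solving, x = 2.818 × 10^-3 mol, y = 6.990 × 10^-3 mol
mass of LiOH = 2.818 × 10^-3 × 23.95 = 0.06750 g
% LiOH = 0.06750 / 0.3471 × 100 = 19.45 %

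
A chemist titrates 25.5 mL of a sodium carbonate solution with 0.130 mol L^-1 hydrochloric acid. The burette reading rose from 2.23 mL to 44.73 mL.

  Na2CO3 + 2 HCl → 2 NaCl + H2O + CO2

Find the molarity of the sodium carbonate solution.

0.108 mol/L

n(HCl) = 0.0425 L × 0.130 mol/L = 5.53 × 10^-3 mol
From the 1:2 mole ratio, n(Na2CO3) = 1/2 × 5.53 × 10^-3 = 2.76 × 10^-3 mol
[Na2CO3] = 2.76 × 10^-3 mol / 0.0255 L = 0.108 mol/L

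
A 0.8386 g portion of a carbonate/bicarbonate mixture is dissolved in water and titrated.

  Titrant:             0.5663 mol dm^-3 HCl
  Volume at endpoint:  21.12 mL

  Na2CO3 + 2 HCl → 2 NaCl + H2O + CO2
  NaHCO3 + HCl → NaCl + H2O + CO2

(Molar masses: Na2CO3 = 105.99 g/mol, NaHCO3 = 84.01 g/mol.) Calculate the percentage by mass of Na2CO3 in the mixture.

33.86 %

n(HCl) = 0.02112 × 0.5663 = 0.01196 mol
Let x = n(Na2CO3), y = n(NaHCO3).
Titrant: 2x + 1y = 0.01196;  mass: 105.99x + 84.01y = 0.8386
Solving, x = 2.679 × 10^-3 mol, y = 6.602 × 10^-3 mol
mass of Na2CO3 = 2.679 × 10^-3 × 105.99 = 0.2840 g
% Na2CO3 = 0.2840 / 0.8386 × 100 = 33.86 %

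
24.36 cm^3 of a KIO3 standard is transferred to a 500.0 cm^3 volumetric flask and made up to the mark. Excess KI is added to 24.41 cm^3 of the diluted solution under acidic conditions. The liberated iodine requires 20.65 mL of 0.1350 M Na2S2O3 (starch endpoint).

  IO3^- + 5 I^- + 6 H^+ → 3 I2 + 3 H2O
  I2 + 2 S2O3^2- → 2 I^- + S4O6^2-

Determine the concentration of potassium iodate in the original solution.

n(S2O3^2-) = 0.02065 × 0.1350 = 2.788 × 10^-3 mol
n(I2) = n(S2O3^2-)/2 = 1.394 × 10^-3 mol
From the 1:3 ratio, n(IO3^-) in the aliquot = 1/3 × 1.394 × 10^-3 = 4.646 × 10^-4 mol
[IO3^-]_dilute = 4.646 × 10^-4 / 0.02441 = 0.01903 mol/L
[IO3^-]_original = 0.01903 × 500.0/24.36 = 0.3907 mol/L

0.3907 M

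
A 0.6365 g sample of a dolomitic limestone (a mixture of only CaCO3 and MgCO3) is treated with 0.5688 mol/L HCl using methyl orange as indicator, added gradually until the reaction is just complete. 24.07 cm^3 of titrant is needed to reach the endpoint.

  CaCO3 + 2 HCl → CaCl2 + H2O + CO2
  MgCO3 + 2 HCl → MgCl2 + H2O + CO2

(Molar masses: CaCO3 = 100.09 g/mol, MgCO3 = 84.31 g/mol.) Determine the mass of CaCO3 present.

0.3765 g

n(HCl) = 0.02407 × 0.5688 = 0.01369 mol
Let x = n(CaCO3), y = n(MgCO3).
Titrant: 2x + 2y = 0.01369;  mass: 100.09x + 84.31y = 0.6365
Solving, x = 3.761 × 10^-3 mol, y = 3.084 × 10^-3 mol
mass of CaCO3 = 3.761 × 10^-3 × 100.09 = 0.3765 g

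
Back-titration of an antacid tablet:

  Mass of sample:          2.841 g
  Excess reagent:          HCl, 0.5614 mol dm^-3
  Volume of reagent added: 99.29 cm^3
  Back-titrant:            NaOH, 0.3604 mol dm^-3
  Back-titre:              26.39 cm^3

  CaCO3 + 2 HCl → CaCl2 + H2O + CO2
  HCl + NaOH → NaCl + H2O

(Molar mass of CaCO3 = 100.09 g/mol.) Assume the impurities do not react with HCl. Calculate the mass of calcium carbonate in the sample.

n(HCl) added = 0.09929 × 0.5614 = 0.05574 mol
n(NaOH) used in back-titration = 0.02639 × 0.3604 = 9.511 × 10^-3 mol
n(HCl) left over = 9.511 × 10^-3 mol (1:1 ratio)
n(HCl) consumed by analyte = 0.05574 − 9.511 × 10^-3 = 0.04623 mol
From the 1:2 ratio, n(CaCO3) = 1/2 × 0.04623 = 0.02312 mol
mass of CaCO3 = 0.02312 × 100.09 = 2.314 g

2.314 g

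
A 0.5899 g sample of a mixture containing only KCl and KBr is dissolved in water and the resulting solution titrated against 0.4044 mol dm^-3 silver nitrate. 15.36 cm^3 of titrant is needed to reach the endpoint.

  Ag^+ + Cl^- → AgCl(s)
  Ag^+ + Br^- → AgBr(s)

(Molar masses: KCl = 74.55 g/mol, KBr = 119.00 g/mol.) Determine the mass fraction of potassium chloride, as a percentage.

n(AgNO3) = 0.01536 × 0.4044 = 6.212 × 10^-3 mol
Let x = n(KCl), y = n(KBr).
Titrant: 1x + 1y = 6.212 × 10^-3;  mass: 74.55x + 119.00y = 0.5899
Solving, x = 3.358 × 10^-3 mol, y = 2.853 × 10^-3 mol
mass of KCl = 3.358 × 10^-3 × 74.55 = 0.2504 g
% KCl = 0.2504 / 0.5899 × 100 = 42.44 %

42.44 %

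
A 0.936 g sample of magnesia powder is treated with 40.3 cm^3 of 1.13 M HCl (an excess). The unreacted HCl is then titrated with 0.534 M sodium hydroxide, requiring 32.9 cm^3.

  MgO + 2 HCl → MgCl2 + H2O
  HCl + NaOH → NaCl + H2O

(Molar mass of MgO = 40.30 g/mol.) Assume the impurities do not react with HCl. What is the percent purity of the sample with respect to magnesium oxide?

60.2 %

n(HCl) added = 0.0403 × 1.13 = 0.0455 mol
n(NaOH) used in back-titration = 0.0329 × 0.534 = 0.0176 mol
n(HCl) left over = 0.0176 mol (1:1 ratio)
n(HCl) consumed by analyte = 0.0455 − 0.0176 = 0.0280 mol
From the 1:2 ratio, n(MgO) = 1/2 × 0.0280 = 0.0140 mol
mass of MgO = 0.0140 × 40.30 = 0.564 g
% MgO = 0.564 / 0.936 × 100 = 60.2 %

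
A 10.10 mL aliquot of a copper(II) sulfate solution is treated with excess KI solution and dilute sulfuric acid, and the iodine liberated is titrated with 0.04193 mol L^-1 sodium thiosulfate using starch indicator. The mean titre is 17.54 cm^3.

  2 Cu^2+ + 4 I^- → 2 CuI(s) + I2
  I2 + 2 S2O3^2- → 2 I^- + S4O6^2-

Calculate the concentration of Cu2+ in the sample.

0.07282 mol/L

n(S2O3^2-) = 0.01754 × 0.04193 = 7.355 × 10^-4 mol
n(I2) = n(S2O3^2-)/2 = 3.677 × 10^-4 mol
From the 2:1 ratio, n(Cu2+) in the aliquot = 2/1 × 3.677 × 10^-4 = 7.355 × 10^-4 mol
[Cu2+] = 7.355 × 10^-4 / 0.01010 = 0.07282 mol/L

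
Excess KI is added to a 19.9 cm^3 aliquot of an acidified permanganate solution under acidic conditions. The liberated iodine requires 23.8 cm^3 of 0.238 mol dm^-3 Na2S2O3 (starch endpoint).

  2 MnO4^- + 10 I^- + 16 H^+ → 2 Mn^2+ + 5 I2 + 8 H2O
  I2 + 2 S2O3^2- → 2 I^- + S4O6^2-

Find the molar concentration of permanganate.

n(S2O3^2-) = 0.0238 × 0.238 = 5.66 × 10^-3 mol
n(I2) = n(S2O3^2-)/2 = 2.83 × 10^-3 mol
From the 2:5 ratio, n(MnO4^-) in the aliquot = 2/5 × 2.83 × 10^-3 = 1.13 × 10^-3 mol
[MnO4^-] = 1.13 × 10^-3 / 0.0199 = 0.0569 mol/L

0.0569 mol/L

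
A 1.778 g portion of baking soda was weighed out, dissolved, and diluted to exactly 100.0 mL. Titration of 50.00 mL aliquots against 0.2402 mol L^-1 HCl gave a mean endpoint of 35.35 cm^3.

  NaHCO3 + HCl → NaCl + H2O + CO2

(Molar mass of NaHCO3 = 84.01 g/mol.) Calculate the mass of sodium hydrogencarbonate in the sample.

1.427 g

n(HCl) per titration = 0.03535 × 0.2402 = 8.491 × 10^-3 mol
n(NaHCO3) in each aliquot = 8.491 × 10^-3 mol (1:1 ratio)
n(NaHCO3) in the whole flask = 8.491 × 10^-3 × 100.0/50.00 = 0.01698 mol
mass of NaHCO3 = 0.01698 × 84.01 = 1.427 g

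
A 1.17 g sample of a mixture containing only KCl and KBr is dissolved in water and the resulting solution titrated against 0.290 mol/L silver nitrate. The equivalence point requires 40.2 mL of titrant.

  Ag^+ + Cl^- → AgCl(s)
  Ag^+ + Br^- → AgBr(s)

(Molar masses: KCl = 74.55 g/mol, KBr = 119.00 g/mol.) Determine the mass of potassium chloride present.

n(AgNO3) = 0.0402 × 0.290 = 0.0117 mol
Let x = n(KCl), y = n(KBr).
Titrant: 1x + 1y = 0.0117;  mass: 74.55x + 119.00y = 1.17
Solving, x = 4.89 × 10^-3 mol, y = 6.77 × 10^-3 mol
mass of KCl = 4.89 × 10^-3 × 74.55 = 0.364 g

0.364 g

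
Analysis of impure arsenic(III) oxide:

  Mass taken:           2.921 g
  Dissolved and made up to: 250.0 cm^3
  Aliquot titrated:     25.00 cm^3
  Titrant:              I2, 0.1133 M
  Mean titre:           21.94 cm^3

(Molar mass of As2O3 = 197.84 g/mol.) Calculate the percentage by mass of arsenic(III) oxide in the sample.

As2O3 + 2 I2 + 2 H2O → As2O5 + 4 HI
n(I2) per titration = 0.02194 × 0.1133 = 2.486 × 10^-3 mol
From the 1:2 ratio, n(As2O3) in each aliquot = 1/2 × 2.486 × 10^-3 = 1.243 × 10^-3 mol
n(As2O3) in the whole flask = 1.243 × 10^-3 × 250.0/25.00 = 0.01243 mol
mass of As2O3 = 0.01243 × 197.84 = 2.459 g
% As2O3 = 2.459 / 2.921 × 100 = 84.18 %

84.18 %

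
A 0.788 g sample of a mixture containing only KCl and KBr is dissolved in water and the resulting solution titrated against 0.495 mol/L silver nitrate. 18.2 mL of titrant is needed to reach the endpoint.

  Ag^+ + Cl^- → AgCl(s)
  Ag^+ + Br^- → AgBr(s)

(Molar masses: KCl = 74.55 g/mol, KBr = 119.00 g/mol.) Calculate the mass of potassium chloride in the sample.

n(AgNO3) = 0.0182 × 0.495 = 9.01 × 10^-3 mol
Let x = n(KCl), y = n(KBr).
Titrant: 1x + 1y = 9.01 × 10^-3;  mass: 74.55x + 119.00y = 0.788
Solving, x = 6.39 × 10^-3 mol, y = 2.62 × 10^-3 mol
mass of KCl = 6.39 × 10^-3 × 74.55 = 0.476 g

0.476 g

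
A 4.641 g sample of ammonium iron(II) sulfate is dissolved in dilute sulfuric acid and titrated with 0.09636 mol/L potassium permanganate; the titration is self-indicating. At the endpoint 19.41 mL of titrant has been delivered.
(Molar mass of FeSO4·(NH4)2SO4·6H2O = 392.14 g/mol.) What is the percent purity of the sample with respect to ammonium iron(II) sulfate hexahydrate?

79.02 %

MnO4^- + 5 Fe^2+ + 8 H^+ → Mn^2+ + 5 Fe^3+ + 4 H2O
n(KMnO4) = 0.01941 L × 0.09636 mol/L = 1.870 × 10^-3 mol
From the 5:1 ratio, n(FeSO4·(NH4)2SO4·6H2O) = 5/1 × 1.870 × 10^-3 = 9.352 × 10^-3 mol
mass of FeSO4·(NH4)2SO4·6H2O = 9.352 × 10^-3 × 392.14 g/mol = 3.667 g
% FeSO4·(NH4)2SO4·6H2O = 3.667 / 4.641 × 100 = 79.02 %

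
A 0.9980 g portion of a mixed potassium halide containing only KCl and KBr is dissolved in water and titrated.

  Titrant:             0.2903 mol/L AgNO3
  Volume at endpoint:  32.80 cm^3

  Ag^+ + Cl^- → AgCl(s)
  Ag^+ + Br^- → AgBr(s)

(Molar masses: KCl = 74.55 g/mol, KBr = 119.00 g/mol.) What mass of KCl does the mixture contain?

0.2266 g

n(AgNO3) = 0.03280 × 0.2903 = 9.522 × 10^-3 mol
Let x = n(KCl), y = n(KBr).
Titrant: 1x + 1y = 9.522 × 10^-3;  mass: 74.55x + 119.00y = 0.9980
Solving, x = 3.039 × 10^-3 mol, y = 6.482 × 10^-3 mol
mass of KCl = 3.039 × 10^-3 × 74.55 = 0.2266 g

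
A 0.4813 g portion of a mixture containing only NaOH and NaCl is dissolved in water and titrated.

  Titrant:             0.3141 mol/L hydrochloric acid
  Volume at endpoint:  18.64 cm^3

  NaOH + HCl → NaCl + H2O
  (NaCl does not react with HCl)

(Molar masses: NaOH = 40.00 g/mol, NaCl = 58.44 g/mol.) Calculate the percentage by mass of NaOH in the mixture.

48.66 %

n(HCl) = 0.01864 × 0.3141 = 5.855 × 10^-3 mol
Let x = n(NaOH), y = n(NaCl).
Titrant: 1x = 5.855 × 10^-3;  mass: 40.00x + 58.44y = 0.4813
Solving, x = 5.855 × 10^-3 mol, y = 4.228 × 10^-3 mol
mass of NaOH = 5.855 × 10^-3 × 40.00 = 0.2342 g
% NaOH = 0.2342 / 0.4813 × 100 = 48.66 %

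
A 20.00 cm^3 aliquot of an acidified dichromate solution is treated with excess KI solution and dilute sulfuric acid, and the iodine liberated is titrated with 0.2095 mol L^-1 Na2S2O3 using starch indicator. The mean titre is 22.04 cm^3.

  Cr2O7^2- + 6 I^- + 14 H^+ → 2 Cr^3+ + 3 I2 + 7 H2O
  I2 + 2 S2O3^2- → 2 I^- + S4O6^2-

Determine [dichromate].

0.03848 mol/L

n(S2O3^2-) = 0.02204 × 0.2095 = 4.617 × 10^-3 mol
n(I2) = n(S2O3^2-)/2 = 2.309 × 10^-3 mol
From the 1:3 ratio, n(Cr2O7^2-) in the aliquot = 1/3 × 2.309 × 10^-3 = 7.696 × 10^-4 mol
[Cr2O7^2-] = 7.696 × 10^-4 / 0.02000 = 0.03848 mol/L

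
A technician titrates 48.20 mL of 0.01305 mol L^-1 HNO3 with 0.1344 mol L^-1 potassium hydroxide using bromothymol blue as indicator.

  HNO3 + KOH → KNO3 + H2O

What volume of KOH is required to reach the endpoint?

4.680 mL

n(HNO3) = 0.04820 L × 0.01305 mol/L = 6.290 × 10^-4 mol
n(KOH) = 6.290 × 10^-4 mol (1:1 stoichiometry)
V(KOH) = 6.290 × 10^-4 mol / 0.1344 mol/L = 0.004680 L = 4.680 mL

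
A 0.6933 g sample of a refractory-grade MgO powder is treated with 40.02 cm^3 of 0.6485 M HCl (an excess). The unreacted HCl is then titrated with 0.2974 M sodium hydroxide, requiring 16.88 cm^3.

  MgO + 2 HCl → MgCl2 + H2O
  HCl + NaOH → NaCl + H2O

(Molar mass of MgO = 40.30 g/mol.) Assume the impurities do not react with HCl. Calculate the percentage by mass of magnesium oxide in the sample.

n(HCl) added = 0.04002 × 0.6485 = 0.02595 mol
n(NaOH) used in back-titration = 0.01688 × 0.2974 = 5.020 × 10^-3 mol
n(HCl) left over = 5.020 × 10^-3 mol (1:1 ratio)
n(HCl) consumed by analyte = 0.02595 − 5.020 × 10^-3 = 0.02093 mol
From the 1:2 ratio, n(MgO) = 1/2 × 0.02093 = 0.01047 mol
mass of MgO = 0.01047 × 40.30 = 0.4218 g
% MgO = 0.4218 / 0.6933 × 100 = 60.84 %

60.84 %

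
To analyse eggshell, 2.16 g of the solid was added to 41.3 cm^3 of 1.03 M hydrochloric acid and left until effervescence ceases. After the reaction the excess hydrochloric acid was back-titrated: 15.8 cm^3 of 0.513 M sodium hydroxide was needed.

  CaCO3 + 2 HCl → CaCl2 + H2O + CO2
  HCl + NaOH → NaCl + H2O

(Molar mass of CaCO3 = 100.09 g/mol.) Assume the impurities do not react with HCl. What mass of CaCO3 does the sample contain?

n(HCl) added = 0.0413 × 1.03 = 0.0425 mol
n(NaOH) used in back-titration = 0.0158 × 0.513 = 8.11 × 10^-3 mol
n(HCl) left over = 8.11 × 10^-3 mol (1:1 ratio)
n(HCl) consumed by analyte = 0.0425 − 8.11 × 10^-3 = 0.0344 mol
From the 1:2 ratio, n(CaCO3) = 1/2 × 0.0344 = 0.0172 mol
mass of CaCO3 = 0.0172 × 100.09 = 1.72 g

1.72 g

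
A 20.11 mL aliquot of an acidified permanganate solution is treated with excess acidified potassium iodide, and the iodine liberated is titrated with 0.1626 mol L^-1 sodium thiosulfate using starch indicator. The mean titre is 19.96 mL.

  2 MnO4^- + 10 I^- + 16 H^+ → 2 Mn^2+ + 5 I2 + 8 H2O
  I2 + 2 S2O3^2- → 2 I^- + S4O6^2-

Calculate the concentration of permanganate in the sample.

0.03228 mol/L

n(S2O3^2-) = 0.01996 × 0.1626 = 3.245 × 10^-3 mol
n(I2) = n(S2O3^2-)/2 = 1.623 × 10^-3 mol
From the 2:5 ratio, n(MnO4^-) in the aliquot = 2/5 × 1.623 × 10^-3 = 6.491 × 10^-4 mol
[MnO4^-] = 6.491 × 10^-4 / 0.02011 = 0.03228 mol/L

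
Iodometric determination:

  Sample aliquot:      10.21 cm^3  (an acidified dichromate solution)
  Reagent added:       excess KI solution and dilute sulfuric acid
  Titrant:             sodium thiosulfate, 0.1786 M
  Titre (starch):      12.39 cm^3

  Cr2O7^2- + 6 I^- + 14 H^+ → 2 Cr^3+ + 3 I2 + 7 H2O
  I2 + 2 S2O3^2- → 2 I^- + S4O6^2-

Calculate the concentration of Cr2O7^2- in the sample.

0.03612 M

n(S2O3^2-) = 0.01239 × 0.1786 = 2.213 × 10^-3 mol
n(I2) = n(S2O3^2-)/2 = 1.106 × 10^-3 mol
From the 1:3 ratio, n(Cr2O7^2-) in the aliquot = 1/3 × 1.106 × 10^-3 = 3.688 × 10^-4 mol
[Cr2O7^2-] = 3.688 × 10^-4 / 0.01021 = 0.03612 mol/L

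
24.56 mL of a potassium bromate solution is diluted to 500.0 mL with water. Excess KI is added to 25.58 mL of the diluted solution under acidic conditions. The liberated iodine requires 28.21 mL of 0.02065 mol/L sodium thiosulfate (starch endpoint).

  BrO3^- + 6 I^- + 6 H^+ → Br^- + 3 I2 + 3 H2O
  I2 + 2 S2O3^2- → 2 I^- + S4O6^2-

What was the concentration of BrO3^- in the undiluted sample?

n(S2O3^2-) = 0.02821 × 0.02065 = 5.825 × 10^-4 mol
n(I2) = n(S2O3^2-)/2 = 2.913 × 10^-4 mol
From the 1:3 ratio, n(BrO3^-) in the aliquot = 1/3 × 2.913 × 10^-4 = 9.709 × 10^-5 mol
[BrO3^-]_dilute = 9.709 × 10^-5 / 0.02558 = 0.003796 mol/L
[BrO3^-]_original = 0.003796 × 500.0/24.56 = 0.07727 mol/L

0.07727 mol/L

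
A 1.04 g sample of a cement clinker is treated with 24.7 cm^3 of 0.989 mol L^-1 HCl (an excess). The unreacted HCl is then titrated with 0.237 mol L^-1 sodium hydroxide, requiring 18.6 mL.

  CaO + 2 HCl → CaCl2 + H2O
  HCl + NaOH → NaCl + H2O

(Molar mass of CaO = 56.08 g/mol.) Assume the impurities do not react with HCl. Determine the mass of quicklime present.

0.561 g

n(HCl) added = 0.0247 × 0.989 = 0.0244 mol
n(NaOH) used in back-titration = 0.0186 × 0.237 = 4.41 × 10^-3 mol
n(HCl) left over = 4.41 × 10^-3 mol (1:1 ratio)
n(HCl) consumed by analyte = 0.0244 − 4.41 × 10^-3 = 0.0200 mol
From the 1:2 ratio, n(CaO) = 1/2 × 0.0200 = 0.0100 mol
mass of CaO = 0.0100 × 56.08 = 0.561 g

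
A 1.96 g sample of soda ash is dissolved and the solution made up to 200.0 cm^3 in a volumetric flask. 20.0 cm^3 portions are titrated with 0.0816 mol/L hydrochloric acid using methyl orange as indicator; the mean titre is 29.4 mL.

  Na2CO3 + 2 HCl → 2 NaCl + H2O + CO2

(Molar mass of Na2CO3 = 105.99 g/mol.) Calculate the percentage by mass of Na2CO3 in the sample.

n(HCl) per titration = 0.0294 × 0.0816 = 2.40 × 10^-3 mol
From the 1:2 ratio, n(Na2CO3) in each aliquot = 1/2 × 2.40 × 10^-3 = 1.20 × 10^-3 mol
n(Na2CO3) in the whole flask = 1.20 × 10^-3 × 200.0/20.0 = 0.0120 mol
mass of Na2CO3 = 0.0120 × 105.99 = 1.27 g
% Na2CO3 = 1.27 / 1.96 × 100 = 64.9 %

64.9 %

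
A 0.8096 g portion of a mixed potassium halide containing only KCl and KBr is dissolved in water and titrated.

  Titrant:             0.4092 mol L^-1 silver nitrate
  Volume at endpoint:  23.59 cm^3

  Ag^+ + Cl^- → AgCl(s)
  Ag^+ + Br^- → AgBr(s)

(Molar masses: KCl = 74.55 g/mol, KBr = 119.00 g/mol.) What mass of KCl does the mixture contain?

n(AgNO3) = 0.02359 × 0.4092 = 9.653 × 10^-3 mol
Let x = n(KCl), y = n(KBr).
Titrant: 1x + 1y = 9.653 × 10^-3;  mass: 74.55x + 119.00y = 0.8096
Solving, x = 7.629 × 10^-3 mol, y = 2.024 × 10^-3 mol
mass of KCl = 7.629 × 10^-3 × 74.55 = 0.5687 g

0.5687 g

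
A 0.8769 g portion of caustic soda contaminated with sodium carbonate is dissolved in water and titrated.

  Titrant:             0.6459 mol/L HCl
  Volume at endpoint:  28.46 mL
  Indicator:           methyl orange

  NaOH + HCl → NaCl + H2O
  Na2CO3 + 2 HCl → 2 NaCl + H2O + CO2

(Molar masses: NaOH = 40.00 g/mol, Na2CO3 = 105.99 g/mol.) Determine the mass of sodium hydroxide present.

n(HCl) = 0.02846 × 0.6459 = 0.01838 mol
Let x = n(NaOH), y = n(Na2CO3).
Titrant: 1x + 2y = 0.01838;  mass: 40.00x + 105.99y = 0.8769
Solving, x = 7.485 × 10^-3 mol, y = 5.449 × 10^-3 mol
mass of NaOH = 7.485 × 10^-3 × 40.00 = 0.2994 g

0.2994 g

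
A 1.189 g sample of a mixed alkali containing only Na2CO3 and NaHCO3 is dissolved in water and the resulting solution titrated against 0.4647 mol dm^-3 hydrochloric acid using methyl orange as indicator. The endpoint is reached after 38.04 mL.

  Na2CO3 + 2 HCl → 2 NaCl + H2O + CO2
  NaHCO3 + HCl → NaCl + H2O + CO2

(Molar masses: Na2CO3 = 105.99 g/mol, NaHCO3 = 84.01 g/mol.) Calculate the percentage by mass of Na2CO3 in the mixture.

42.55 %

n(HCl) = 0.03804 × 0.4647 = 0.01768 mol
Let x = n(Na2CO3), y = n(NaHCO3).
Titrant: 2x + 1y = 0.01768;  mass: 105.99x + 84.01y = 1.189
Solving, x = 4.773 × 10^-3 mol, y = 8.131 × 10^-3 mol
mass of Na2CO3 = 4.773 × 10^-3 × 105.99 = 0.5059 g
% Na2CO3 = 0.5059 / 1.189 × 100 = 42.55 %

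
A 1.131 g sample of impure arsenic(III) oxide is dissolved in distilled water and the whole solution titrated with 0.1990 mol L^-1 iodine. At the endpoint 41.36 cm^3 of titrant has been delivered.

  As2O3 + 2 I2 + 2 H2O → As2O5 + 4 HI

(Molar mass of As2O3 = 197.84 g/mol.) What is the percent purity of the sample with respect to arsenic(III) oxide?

71.99 %

n(I2) = 0.04136 L × 0.1990 mol/L = 8.231 × 10^-3 mol
From the 1:2 ratio, n(As2O3) = 1/2 × 8.231 × 10^-3 = 4.115 × 10^-3 mol
mass of As2O3 = 4.115 × 10^-3 × 197.84 g/mol = 0.8142 g
% As2O3 = 0.8142 / 1.131 × 100 = 71.99 %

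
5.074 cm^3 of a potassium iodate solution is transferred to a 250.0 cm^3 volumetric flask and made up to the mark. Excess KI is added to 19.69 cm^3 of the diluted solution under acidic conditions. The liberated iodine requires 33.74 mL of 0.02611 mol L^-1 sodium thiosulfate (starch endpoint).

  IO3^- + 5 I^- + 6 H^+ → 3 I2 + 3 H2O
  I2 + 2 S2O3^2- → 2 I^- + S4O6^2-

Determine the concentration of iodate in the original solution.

0.3674 mol/L

n(S2O3^2-) = 0.03374 × 0.02611 = 8.810 × 10^-4 mol
n(I2) = n(S2O3^2-)/2 = 4.405 × 10^-4 mol
From the 1:3 ratio, n(IO3^-) in the aliquot = 1/3 × 4.405 × 10^-4 = 1.468 × 10^-4 mol
[IO3^-]_dilute = 1.468 × 10^-4 / 0.01969 = 0.007457 mol/L
[IO3^-]_original = 0.007457 × 250.0/5.074 = 0.3674 mol/L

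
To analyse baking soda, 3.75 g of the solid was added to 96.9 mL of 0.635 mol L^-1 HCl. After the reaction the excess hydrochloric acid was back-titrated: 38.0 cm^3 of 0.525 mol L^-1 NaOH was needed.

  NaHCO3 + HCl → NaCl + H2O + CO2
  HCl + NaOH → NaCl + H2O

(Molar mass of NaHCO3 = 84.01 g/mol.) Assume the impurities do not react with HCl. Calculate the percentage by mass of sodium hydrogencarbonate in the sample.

93.2 %

n(HCl) added = 0.0969 × 0.635 = 0.0615 mol
n(NaOH) used in back-titration = 0.0380 × 0.525 = 0.0199 mol
n(HCl) left over = 0.0199 mol (1:1 ratio)
n(HCl) consumed by analyte = 0.0615 − 0.0199 = 0.0416 mol
n(NaHCO3) = 0.0416 mol (1:1 ratio)
mass of NaHCO3 = 0.0416 × 84.01 = 3.49 g
% NaHCO3 = 3.49 / 3.75 × 100 = 93.2 %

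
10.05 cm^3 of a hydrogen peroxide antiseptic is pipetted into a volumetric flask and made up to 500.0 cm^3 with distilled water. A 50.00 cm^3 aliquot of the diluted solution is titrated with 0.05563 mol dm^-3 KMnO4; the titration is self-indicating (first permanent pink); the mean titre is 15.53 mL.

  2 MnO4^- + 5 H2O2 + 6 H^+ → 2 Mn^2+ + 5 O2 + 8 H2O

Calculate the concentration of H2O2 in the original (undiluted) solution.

2.149 mol/L

n(KMnO4) = 0.01553 × 0.05563 = 8.639 × 10^-4 mol
From the 5:2 ratio, n(H2O2) in the aliquot = 5/2 × 8.639 × 10^-4 = 2.160 × 10^-3 mol
[H2O2]_dilute = 2.160 × 10^-3 / 0.05000 = 0.04320 mol/L
Dilution factor = 500.0 / 10.05 = 49.75
[H2O2]_stock = 0.04320 × 49.75 = 2.149 mol/L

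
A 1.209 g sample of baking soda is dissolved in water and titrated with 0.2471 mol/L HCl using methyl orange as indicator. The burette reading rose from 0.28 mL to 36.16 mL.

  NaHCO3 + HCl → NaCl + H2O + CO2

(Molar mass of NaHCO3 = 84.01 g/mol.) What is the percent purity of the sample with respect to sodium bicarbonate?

n(HCl) = 0.03588 L × 0.2471 mol/L = 8.866 × 10^-3 mol
n(NaHCO3) = 8.866 × 10^-3 mol (1:1 ratio)
mass of NaHCO3 = 8.866 × 10^-3 × 84.01 g/mol = 0.7448 g
% NaHCO3 = 0.7448 / 1.209 × 100 = 61.61 %

61.61 %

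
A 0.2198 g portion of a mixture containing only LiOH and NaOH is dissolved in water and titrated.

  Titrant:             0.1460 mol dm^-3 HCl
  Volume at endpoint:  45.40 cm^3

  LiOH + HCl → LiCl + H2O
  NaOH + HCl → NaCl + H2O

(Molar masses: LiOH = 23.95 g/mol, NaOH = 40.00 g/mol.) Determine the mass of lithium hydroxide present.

n(HCl) = 0.04540 × 0.1460 = 6.628 × 10^-3 mol
Let x = n(LiOH), y = n(NaOH).
Titrant: 1x + 1y = 6.628 × 10^-3;  mass: 23.95x + 40.00y = 0.2198
Solving, x = 2.825 × 10^-3 mol, y = 3.804 × 10^-3 mol
mass of LiOH = 2.825 × 10^-3 × 23.95 = 0.06765 g

0.06765 g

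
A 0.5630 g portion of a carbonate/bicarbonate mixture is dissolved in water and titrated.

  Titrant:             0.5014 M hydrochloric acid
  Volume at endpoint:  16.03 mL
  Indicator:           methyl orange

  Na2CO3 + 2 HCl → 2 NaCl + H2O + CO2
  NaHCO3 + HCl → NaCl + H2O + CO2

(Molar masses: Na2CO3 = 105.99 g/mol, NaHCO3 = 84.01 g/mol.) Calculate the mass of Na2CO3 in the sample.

0.1918 g

n(HCl) = 0.01603 × 0.5014 = 8.037 × 10^-3 mol
Let x = n(Na2CO3), y = n(NaHCO3).
Titrant: 2x + 1y = 8.037 × 10^-3;  mass: 105.99x + 84.01y = 0.5630
Solving, x = 1.809 × 10^-3 mol, y = 4.419 × 10^-3 mol
mass of Na2CO3 = 1.809 × 10^-3 × 105.99 = 0.1918 g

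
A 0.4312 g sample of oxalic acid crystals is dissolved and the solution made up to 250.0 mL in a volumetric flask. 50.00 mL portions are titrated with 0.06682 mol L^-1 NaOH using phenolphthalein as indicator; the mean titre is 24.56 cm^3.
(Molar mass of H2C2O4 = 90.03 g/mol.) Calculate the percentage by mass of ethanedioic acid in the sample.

H2C2O4 + 2 NaOH → Na2C2O4 + 2 H2O
n(NaOH) per titration = 0.02456 × 0.06682 = 1.641 × 10^-3 mol
From the 1:2 ratio, n(H2C2O4) in each aliquot = 1/2 × 1.641 × 10^-3 = 8.205 × 10^-4 mol
n(H2C2O4) in the whole flask = 8.205 × 10^-4 × 250.0/50.00 = 4.103 × 10^-3 mol
mass of H2C2O4 = 4.103 × 10^-3 × 90.03 = 0.3694 g
% H2C2O4 = 0.3694 / 0.4312 × 100 = 85.66 %

85.66 %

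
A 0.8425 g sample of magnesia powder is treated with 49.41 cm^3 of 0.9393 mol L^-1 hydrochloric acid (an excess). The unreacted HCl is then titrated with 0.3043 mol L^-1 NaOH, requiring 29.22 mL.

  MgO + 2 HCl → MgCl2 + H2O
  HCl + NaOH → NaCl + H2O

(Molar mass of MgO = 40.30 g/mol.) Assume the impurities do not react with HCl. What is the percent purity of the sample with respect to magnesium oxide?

n(HCl) added = 0.04941 × 0.9393 = 0.04641 mol
n(NaOH) used in back-titration = 0.02922 × 0.3043 = 8.892 × 10^-3 mol
n(HCl) left over = 8.892 × 10^-3 mol (1:1 ratio)
n(HCl) consumed by analyte = 0.04641 − 8.892 × 10^-3 = 0.03752 mol
From the 1:2 ratio, n(MgO) = 1/2 × 0.03752 = 0.01876 mol
mass of MgO = 0.01876 × 40.30 = 0.7560 g
% MgO = 0.7560 / 0.8425 × 100 = 89.73 %

89.73 %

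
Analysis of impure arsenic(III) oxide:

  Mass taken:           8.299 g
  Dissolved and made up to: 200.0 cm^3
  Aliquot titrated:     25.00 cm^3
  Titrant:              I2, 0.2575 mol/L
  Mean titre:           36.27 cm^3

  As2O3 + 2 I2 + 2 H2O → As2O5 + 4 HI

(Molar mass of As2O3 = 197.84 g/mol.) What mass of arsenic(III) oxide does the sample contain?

7.391 g

n(I2) per titration = 0.03627 × 0.2575 = 9.340 × 10^-3 mol
From the 1:2 ratio, n(As2O3) in each aliquot = 1/2 × 9.340 × 10^-3 = 4.670 × 10^-3 mol
n(As2O3) in the whole flask = 4.670 × 10^-3 × 200.0/25.00 = 0.03736 mol
mass of As2O3 = 0.03736 × 197.84 = 7.391 g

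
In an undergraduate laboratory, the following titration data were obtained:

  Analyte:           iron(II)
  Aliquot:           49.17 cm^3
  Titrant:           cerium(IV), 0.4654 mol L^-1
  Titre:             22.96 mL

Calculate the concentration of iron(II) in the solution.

0.2173 mol/L

Ce^4+ + Fe^2+ → Ce^3+ + Fe^3+
n(Ce4+) = 0.02296 L × 0.4654 mol/L = 0.01069 mol
n(Fe2+) = 0.01069 mol (1:1 mole ratio)
[Fe2+] = 0.01069 mol / 0.04917 L = 0.2173 mol/L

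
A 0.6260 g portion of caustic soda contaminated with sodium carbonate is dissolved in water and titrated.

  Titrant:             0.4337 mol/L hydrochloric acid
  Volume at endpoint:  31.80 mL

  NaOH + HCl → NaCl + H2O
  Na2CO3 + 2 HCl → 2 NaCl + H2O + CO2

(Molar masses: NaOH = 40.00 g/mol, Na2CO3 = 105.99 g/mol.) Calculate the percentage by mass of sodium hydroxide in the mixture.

n(HCl) = 0.03180 × 0.4337 = 0.01379 mol
Let x = n(NaOH), y = n(Na2CO3).
Titrant: 1x + 2y = 0.01379;  mass: 40.00x + 105.99y = 0.6260
Solving, x = 8.071 × 10^-3 mol, y = 2.860 × 10^-3 mol
mass of NaOH = 8.071 × 10^-3 × 40.00 = 0.3229 g
% NaOH = 0.3229 / 0.6260 × 100 = 51.58 %

51.58 %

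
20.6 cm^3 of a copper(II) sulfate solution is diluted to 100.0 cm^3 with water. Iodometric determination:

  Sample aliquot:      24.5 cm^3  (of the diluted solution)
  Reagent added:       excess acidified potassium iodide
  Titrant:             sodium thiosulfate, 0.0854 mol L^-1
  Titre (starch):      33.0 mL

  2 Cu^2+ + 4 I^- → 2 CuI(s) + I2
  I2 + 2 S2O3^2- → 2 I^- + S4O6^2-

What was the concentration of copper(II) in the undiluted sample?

0.558 mol/L

n(S2O3^2-) = 0.0330 × 0.0854 = 2.82 × 10^-3 mol
n(I2) = n(S2O3^2-)/2 = 1.41 × 10^-3 mol
From the 2:1 ratio, n(Cu2+) in the aliquot = 2/1 × 1.41 × 10^-3 = 2.82 × 10^-3 mol
[Cu2+]_dilute = 2.82 × 10^-3 / 0.0245 = 0.115 mol/L
[Cu2+]_original = 0.115 × 100.0/20.6 = 0.558 mol/L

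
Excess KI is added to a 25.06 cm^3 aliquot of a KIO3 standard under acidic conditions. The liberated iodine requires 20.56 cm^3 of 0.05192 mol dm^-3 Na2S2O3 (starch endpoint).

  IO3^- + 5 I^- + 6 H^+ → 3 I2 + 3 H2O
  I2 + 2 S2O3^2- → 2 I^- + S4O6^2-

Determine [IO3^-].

0.007099 mol/L

n(S2O3^2-) = 0.02056 × 0.05192 = 1.067 × 10^-3 mol
n(I2) = n(S2O3^2-)/2 = 5.337 × 10^-4 mol
From the 1:3 ratio, n(IO3^-) in the aliquot = 1/3 × 5.337 × 10^-4 = 1.779 × 10^-4 mol
[IO3^-] = 1.779 × 10^-4 / 0.02506 = 0.007099 mol/L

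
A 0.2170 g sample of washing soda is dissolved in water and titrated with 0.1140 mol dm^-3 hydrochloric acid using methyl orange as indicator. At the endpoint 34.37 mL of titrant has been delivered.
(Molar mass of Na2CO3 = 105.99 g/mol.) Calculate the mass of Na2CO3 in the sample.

Na2CO3 + 2 HCl → 2 NaCl + H2O + CO2
n(HCl) = 0.03437 L × 0.1140 mol/L = 3.918 × 10^-3 mol
From the 1:2 ratio, n(Na2CO3) = 1/2 × 3.918 × 10^-3 = 1.959 × 10^-3 mol
mass of Na2CO3 = 1.959 × 10^-3 × 105.99 g/mol = 0.2076 g

0.2076 g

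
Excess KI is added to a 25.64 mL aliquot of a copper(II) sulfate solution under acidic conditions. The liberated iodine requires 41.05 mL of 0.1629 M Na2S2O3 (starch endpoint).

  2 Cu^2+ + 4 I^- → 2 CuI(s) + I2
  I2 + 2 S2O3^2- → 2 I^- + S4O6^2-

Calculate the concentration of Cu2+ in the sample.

0.2608 M

n(S2O3^2-) = 0.04105 × 0.1629 = 6.687 × 10^-3 mol
n(I2) = n(S2O3^2-)/2 = 3.344 × 10^-3 mol
From the 2:1 ratio, n(Cu2+) in the aliquot = 2/1 × 3.344 × 10^-3 = 6.687 × 10^-3 mol
[Cu2+] = 6.687 × 10^-3 / 0.02564 = 0.2608 mol/L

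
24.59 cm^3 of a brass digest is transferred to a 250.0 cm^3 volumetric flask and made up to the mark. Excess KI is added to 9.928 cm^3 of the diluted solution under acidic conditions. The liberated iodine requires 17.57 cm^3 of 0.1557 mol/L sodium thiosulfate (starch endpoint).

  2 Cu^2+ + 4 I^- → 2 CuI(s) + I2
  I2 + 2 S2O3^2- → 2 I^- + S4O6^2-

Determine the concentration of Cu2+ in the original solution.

2.801 mol/L

n(S2O3^2-) = 0.01757 × 0.1557 = 2.736 × 10^-3 mol
n(I2) = n(S2O3^2-)/2 = 1.368 × 10^-3 mol
From the 2:1 ratio, n(Cu2+) in the aliquot = 2/1 × 1.368 × 10^-3 = 2.736 × 10^-3 mol
[Cu2+]_dilute = 2.736 × 10^-3 / 0.009928 = 0.2755 mol/L
[Cu2+]_original = 0.2755 × 250.0/24.59 = 2.801 mol/L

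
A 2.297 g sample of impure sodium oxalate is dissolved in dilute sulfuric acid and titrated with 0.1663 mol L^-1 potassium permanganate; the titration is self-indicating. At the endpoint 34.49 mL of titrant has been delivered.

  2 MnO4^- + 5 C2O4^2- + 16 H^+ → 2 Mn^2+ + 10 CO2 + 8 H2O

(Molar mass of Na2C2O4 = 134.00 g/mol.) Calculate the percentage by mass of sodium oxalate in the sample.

n(KMnO4) = 0.03449 L × 0.1663 mol/L = 5.736 × 10^-3 mol
From the 5:2 ratio, n(Na2C2O4) = 5/2 × 5.736 × 10^-3 = 0.01434 mol
mass of Na2C2O4 = 0.01434 × 134.00 g/mol = 1.921 g
% Na2C2O4 = 1.921 / 2.297 × 100 = 83.65 %

83.65 %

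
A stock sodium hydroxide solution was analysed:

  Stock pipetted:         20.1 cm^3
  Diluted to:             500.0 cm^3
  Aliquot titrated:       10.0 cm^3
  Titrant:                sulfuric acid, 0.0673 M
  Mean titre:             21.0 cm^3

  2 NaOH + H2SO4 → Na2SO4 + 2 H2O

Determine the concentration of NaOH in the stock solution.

n(H2SO4) = 0.0210 × 0.0673 = 1.41 × 10^-3 mol
From the 2:1 ratio, n(NaOH) in the aliquot = 2/1 × 1.41 × 10^-3 = 2.83 × 10^-3 mol
[NaOH]_dilute = 2.83 × 10^-3 / 0.0100 = 0.283 mol/L
Dilution factor = 500.0 / 20.1 = 24.88
[NaOH]_stock = 0.283 × 24.88 = 7.03 mol/L

7.03 M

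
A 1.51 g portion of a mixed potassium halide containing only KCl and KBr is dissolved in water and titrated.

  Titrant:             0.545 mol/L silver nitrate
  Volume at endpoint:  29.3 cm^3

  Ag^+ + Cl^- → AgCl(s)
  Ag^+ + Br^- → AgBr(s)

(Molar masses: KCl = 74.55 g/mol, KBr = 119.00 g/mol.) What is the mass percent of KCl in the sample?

43.3 %

n(AgNO3) = 0.0293 × 0.545 = 0.0160 mol
Let x = n(KCl), y = n(KBr).
Titrant: 1x + 1y = 0.0160;  mass: 74.55x + 119.00y = 1.51
Solving, x = 8.78 × 10^-3 mol, y = 7.19 × 10^-3 mol
mass of KCl = 8.78 × 10^-3 × 74.55 = 0.655 g
% KCl = 0.655 / 1.51 × 100 = 43.3 %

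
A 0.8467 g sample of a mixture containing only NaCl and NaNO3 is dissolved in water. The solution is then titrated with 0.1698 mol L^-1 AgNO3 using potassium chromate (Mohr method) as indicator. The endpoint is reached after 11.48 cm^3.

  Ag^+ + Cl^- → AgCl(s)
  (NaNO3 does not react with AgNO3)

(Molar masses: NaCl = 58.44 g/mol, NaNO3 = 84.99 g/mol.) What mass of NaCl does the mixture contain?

0.1139 g

n(AgNO3) = 0.01148 × 0.1698 = 1.949 × 10^-3 mol
Let x = n(NaCl), y = n(NaNO3).
Titrant: 1x = 1.949 × 10^-3;  mass: 58.44x + 84.99y = 0.8467
Solving, x = 1.949 × 10^-3 mol, y = 8.622 × 10^-3 mol
mass of NaCl = 1.949 × 10^-3 × 58.44 = 0.1139 g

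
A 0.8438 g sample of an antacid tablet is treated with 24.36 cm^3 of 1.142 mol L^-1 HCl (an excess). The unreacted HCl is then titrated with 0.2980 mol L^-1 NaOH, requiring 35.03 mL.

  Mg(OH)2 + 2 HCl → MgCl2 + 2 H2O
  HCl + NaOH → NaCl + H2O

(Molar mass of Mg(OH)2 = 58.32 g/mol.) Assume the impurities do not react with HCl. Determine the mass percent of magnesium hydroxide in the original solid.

n(HCl) added = 0.02436 × 1.142 = 0.02782 mol
n(NaOH) used in back-titration = 0.03503 × 0.2980 = 0.01044 mol
n(HCl) left over = 0.01044 mol (1:1 ratio)
n(HCl) consumed by analyte = 0.02782 − 0.01044 = 0.01738 mol
From the 1:2 ratio, n(Mg(OH)2) = 1/2 × 0.01738 = 8.690 × 10^-3 mol
mass of Mg(OH)2 = 8.690 × 10^-3 × 58.32 = 0.5068 g
% Mg(OH)2 = 0.5068 / 0.8438 × 100 = 60.06 %

60.06 %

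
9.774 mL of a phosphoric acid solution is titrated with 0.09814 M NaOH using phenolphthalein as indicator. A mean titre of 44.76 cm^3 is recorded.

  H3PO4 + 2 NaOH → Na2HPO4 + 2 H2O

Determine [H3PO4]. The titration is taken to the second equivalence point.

n(NaOH) = 0.04476 L × 0.09814 mol/L = 4.393 × 10^-3 mol
From the 1:2 mole ratio, n(H3PO4) = 1/2 × 4.393 × 10^-3 = 2.196 × 10^-3 mol
[H3PO4] = 2.196 × 10^-3 mol / 0.009774 L = 0.2247 mol/L

0.2247 M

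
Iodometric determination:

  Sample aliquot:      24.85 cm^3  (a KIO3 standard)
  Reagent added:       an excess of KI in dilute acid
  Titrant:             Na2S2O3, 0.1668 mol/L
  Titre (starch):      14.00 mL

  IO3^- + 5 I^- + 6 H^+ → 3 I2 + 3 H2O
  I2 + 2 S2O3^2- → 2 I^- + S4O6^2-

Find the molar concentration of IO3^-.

0.01566 mol/L

n(S2O3^2-) = 0.01400 × 0.1668 = 2.335 × 10^-3 mol
n(I2) = n(S2O3^2-)/2 = 1.168 × 10^-3 mol
From the 1:3 ratio, n(IO3^-) in the aliquot = 1/3 × 1.168 × 10^-3 = 3.892 × 10^-4 mol
[IO3^-] = 3.892 × 10^-4 / 0.02485 = 0.01566 mol/L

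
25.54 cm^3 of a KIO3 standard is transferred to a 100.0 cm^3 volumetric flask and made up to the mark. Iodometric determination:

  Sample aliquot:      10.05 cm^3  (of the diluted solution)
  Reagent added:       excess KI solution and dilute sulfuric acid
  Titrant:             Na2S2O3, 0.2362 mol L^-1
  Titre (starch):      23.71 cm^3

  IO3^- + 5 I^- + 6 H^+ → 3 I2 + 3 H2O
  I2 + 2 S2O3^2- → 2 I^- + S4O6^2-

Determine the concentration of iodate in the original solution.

0.3636 mol/L

n(S2O3^2-) = 0.02371 × 0.2362 = 5.600 × 10^-3 mol
n(I2) = n(S2O3^2-)/2 = 2.800 × 10^-3 mol
From the 1:3 ratio, n(IO3^-) in the aliquot = 1/3 × 2.800 × 10^-3 = 9.334 × 10^-4 mol
[IO3^-]_dilute = 9.334 × 10^-4 / 0.01005 = 0.09287 mol/L
[IO3^-]_original = 0.09287 × 100.0/25.54 = 0.3636 mol/L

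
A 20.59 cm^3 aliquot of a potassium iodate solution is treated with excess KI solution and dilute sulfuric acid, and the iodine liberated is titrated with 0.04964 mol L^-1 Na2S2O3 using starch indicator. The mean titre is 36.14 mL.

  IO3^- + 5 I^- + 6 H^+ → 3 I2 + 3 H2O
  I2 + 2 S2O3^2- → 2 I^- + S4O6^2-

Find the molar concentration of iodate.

n(S2O3^2-) = 0.03614 × 0.04964 = 1.794 × 10^-3 mol
n(I2) = n(S2O3^2-)/2 = 8.970 × 10^-4 mol
From the 1:3 ratio, n(IO3^-) in the aliquot = 1/3 × 8.970 × 10^-4 = 2.990 × 10^-4 mol
[IO3^-] = 2.990 × 10^-4 / 0.02059 = 0.01452 mol/L

0.01452 mol/L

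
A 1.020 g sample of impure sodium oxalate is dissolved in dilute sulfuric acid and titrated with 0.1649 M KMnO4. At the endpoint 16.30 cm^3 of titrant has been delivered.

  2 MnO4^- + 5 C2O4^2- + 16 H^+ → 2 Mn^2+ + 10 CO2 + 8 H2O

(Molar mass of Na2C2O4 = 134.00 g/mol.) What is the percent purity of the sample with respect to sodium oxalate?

n(KMnO4) = 0.01630 L × 0.1649 mol/L = 2.688 × 10^-3 mol
From the 5:2 ratio, n(Na2C2O4) = 5/2 × 2.688 × 10^-3 = 6.720 × 10^-3 mol
mass of Na2C2O4 = 6.720 × 10^-3 × 134.00 g/mol = 0.9004 g
% Na2C2O4 = 0.9004 / 1.020 × 100 = 88.28 %

88.28 %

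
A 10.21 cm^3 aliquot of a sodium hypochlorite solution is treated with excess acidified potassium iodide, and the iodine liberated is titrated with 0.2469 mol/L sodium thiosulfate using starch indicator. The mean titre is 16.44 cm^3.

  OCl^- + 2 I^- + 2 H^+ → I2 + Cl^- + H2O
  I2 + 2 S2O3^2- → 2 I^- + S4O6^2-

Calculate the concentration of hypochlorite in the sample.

n(S2O3^2-) = 0.01644 × 0.2469 = 4.059 × 10^-3 mol
n(I2) = n(S2O3^2-)/2 = 2.030 × 10^-3 mol
n(OCl^-) in the aliquot = 2.030 × 10^-3 mol (1:1 ratio)
[OCl^-] = 2.030 × 10^-3 / 0.01021 = 0.1988 mol/L

0.1988 mol/L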